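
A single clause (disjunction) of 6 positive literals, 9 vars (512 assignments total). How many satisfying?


Step 1: Total=2^9=512
Step 2: Unsat when all 6 false: 2^3=8
Step 3: Sat=512-8=504

504


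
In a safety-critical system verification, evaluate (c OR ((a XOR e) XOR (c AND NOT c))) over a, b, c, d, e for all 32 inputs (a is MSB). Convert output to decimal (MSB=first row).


Formula: (c OR ((a XOR e) XOR (c AND NOT c))) over a, b, c, d, e (32 rows)
Evaluate each row (bits = a,b,c,d,e, MSB first):
  row 0 [00000]: (0 OR ((0 XOR 0) XOR (0 AND NOT 0))) -> 0
  row 1 [00001]: (0 OR ((0 XOR 1) XOR (0 AND NOT 0))) -> 1
  row 2 [00010]: (0 OR ((0 XOR 0) XOR (0 AND NOT 0))) -> 0
  row 3 [00011]: (0 OR ((0 XOR 1) XOR (0 AND NOT 0))) -> 1
  row 4 [00100]: (1 OR ((0 XOR 0) XOR (1 AND NOT 1))) -> 1
  row 5 [00101]: (1 OR ((0 XOR 1) XOR (1 AND NOT 1))) -> 1
  row 6 [00110]: (1 OR ((0 XOR 0) XOR (1 AND NOT 1))) -> 1
  row 7 [00111]: (1 OR ((0 XOR 1) XOR (1 AND NOT 1))) -> 1
  row 8 [01000]: (0 OR ((0 XOR 0) XOR (0 AND NOT 0))) -> 0
  row 9 [01001]: (0 OR ((0 XOR 1) XOR (0 AND NOT 0))) -> 1
  row 10 [01010]: (0 OR ((0 XOR 0) XOR (0 AND NOT 0))) -> 0
  row 11 [01011]: (0 OR ((0 XOR 1) XOR (0 AND NOT 0))) -> 1
  row 12 [01100]: (1 OR ((0 XOR 0) XOR (1 AND NOT 1))) -> 1
  row 13 [01101]: (1 OR ((0 XOR 1) XOR (1 AND NOT 1))) -> 1
  row 14 [01110]: (1 OR ((0 XOR 0) XOR (1 AND NOT 1))) -> 1
  row 15 [01111]: (1 OR ((0 XOR 1) XOR (1 AND NOT 1))) -> 1
  row 16 [10000]: (0 OR ((1 XOR 0) XOR (0 AND NOT 0))) -> 1
  row 17 [10001]: (0 OR ((1 XOR 1) XOR (0 AND NOT 0))) -> 0
  row 18 [10010]: (0 OR ((1 XOR 0) XOR (0 AND NOT 0))) -> 1
  row 19 [10011]: (0 OR ((1 XOR 1) XOR (0 AND NOT 0))) -> 0
  row 20 [10100]: (1 OR ((1 XOR 0) XOR (1 AND NOT 1))) -> 1
  row 21 [10101]: (1 OR ((1 XOR 1) XOR (1 AND NOT 1))) -> 1
  row 22 [10110]: (1 OR ((1 XOR 0) XOR (1 AND NOT 1))) -> 1
  row 23 [10111]: (1 OR ((1 XOR 1) XOR (1 AND NOT 1))) -> 1
  row 24 [11000]: (0 OR ((1 XOR 0) XOR (0 AND NOT 0))) -> 1
  row 25 [11001]: (0 OR ((1 XOR 1) XOR (0 AND NOT 0))) -> 0
  row 26 [11010]: (0 OR ((1 XOR 0) XOR (0 AND NOT 0))) -> 1
  row 27 [11011]: (0 OR ((1 XOR 1) XOR (0 AND NOT 0))) -> 0
  row 28 [11100]: (1 OR ((1 XOR 0) XOR (1 AND NOT 1))) -> 1
  row 29 [11101]: (1 OR ((1 XOR 1) XOR (1 AND NOT 1))) -> 1
  row 30 [11110]: (1 OR ((1 XOR 0) XOR (1 AND NOT 1))) -> 1
  row 31 [11111]: (1 OR ((1 XOR 1) XOR (1 AND NOT 1))) -> 1
Full result column, 4 rows per line (a,b,c fixed per line; d,e runs 00..11 left to right):
  rows 0-3 [a,b,c=000]: 0101  = hex 5
  rows 4-7 [a,b,c=001]: 1111  = hex F
  rows 8-11 [a,b,c=010]: 0101  = hex 5
  rows 12-15 [a,b,c=011]: 1111  = hex F
  rows 16-19 [a,b,c=100]: 1010  = hex A
  rows 20-23 [a,b,c=101]: 1111  = hex F
  rows 24-27 [a,b,c=110]: 1010  = hex A
  rows 28-31 [a,b,c=111]: 1111  = hex F
Output column (row 0 .. row 31) = 01011111010111111010111110101111
Output column grouped in 4s = 0101 1111 0101 1111 1010 1111 1010 1111 = 0x5F5FAFAF
Convert to decimal digit by digit (value = value*16 + digit):
  5 -> 5
  5*16 + 15 (F) = 95
  95*16 + 5 = 1525
  1525*16 + 15 (F) = 24415
  24415*16 + 10 (A) = 390650
  390650*16 + 15 (F) = 6250415
  6250415*16 + 10 (A) = 100006650
  100006650*16 + 15 (F) = 1600106415
Decimal = 1600106415

1600106415


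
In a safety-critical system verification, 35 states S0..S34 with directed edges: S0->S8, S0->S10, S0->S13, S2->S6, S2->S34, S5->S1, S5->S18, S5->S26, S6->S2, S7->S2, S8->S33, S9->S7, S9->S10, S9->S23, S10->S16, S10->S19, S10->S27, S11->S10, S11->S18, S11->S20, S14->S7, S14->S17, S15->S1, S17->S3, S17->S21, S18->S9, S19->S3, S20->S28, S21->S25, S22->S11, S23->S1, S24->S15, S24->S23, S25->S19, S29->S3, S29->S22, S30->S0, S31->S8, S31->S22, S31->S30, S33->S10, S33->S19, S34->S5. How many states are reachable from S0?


BFS from S0:
  layer 0: {S0}
  layer 1: {S8, S10, S13}
  layer 2: {S16, S19, S27, S33}
  layer 3: {S3}
Reachable set: {S0, S3, S8, S10, S13, S16, S19, S27, S33}
Count = 9

9


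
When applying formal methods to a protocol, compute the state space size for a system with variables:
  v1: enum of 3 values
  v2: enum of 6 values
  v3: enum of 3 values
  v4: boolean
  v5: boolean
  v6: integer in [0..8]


State space = product of domain sizes of all variables.
Domain sizes:
  v1 (enum of 3 values): 3
  v2 (enum of 6 values): 6
  v3 (enum of 3 values): 3
  v4 (boolean): 2
  v5 (boolean): 2
  v6 (integer in [0..8]): 9
Product = 3 * 6 * 3 * 2 * 2 * 9 = 1944

1944


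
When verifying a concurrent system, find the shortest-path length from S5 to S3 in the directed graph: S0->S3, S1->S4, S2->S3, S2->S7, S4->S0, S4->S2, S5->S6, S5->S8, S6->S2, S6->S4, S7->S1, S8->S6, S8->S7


BFS layer-by-layer from S5:
  dist 0: {S5}
  dist 1: {S6, S8}
  dist 2: {S2, S4, S7}
  dist 3: {S0, S1, S3}
  -> S3 reached at distance 3
Shortest path length = 3

3


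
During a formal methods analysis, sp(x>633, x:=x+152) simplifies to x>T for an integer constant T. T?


Formula: sp(P, x:=E) = exists old_x. (x = E[old_x/x]) AND P[old_x/x] (old_x is the value of x before the assignment; eliminate old_x by solving x = E[old_x/x] for old_x)
Step 1: Precondition P: x>633, i.e. old_x > 633
Step 2: Assignment gives x = old_x + 152, so old_x = x - 152
Step 3: Substitute into P: x - 152 > 633
Step 4: Simplify: x > 633+152 = 785

785


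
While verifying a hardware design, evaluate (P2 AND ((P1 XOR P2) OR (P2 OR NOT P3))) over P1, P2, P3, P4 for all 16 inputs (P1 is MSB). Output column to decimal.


Formula: (P2 AND ((P1 XOR P2) OR (P2 OR NOT P3))) over P1, P2, P3, P4 (16 rows)
Evaluate each row (bits = P1,P2,P3,P4, MSB first):
  row 0 [0000]: (0 AND ((0 XOR 0) OR (0 OR NOT 0))) -> 0
  row 1 [0001]: (0 AND ((0 XOR 0) OR (0 OR NOT 0))) -> 0
  row 2 [0010]: (0 AND ((0 XOR 0) OR (0 OR NOT 1))) -> 0
  row 3 [0011]: (0 AND ((0 XOR 0) OR (0 OR NOT 1))) -> 0
  row 4 [0100]: (1 AND ((0 XOR 1) OR (1 OR NOT 0))) -> 1
  row 5 [0101]: (1 AND ((0 XOR 1) OR (1 OR NOT 0))) -> 1
  row 6 [0110]: (1 AND ((0 XOR 1) OR (1 OR NOT 1))) -> 1
  row 7 [0111]: (1 AND ((0 XOR 1) OR (1 OR NOT 1))) -> 1
  row 8 [1000]: (0 AND ((1 XOR 0) OR (0 OR NOT 0))) -> 0
  row 9 [1001]: (0 AND ((1 XOR 0) OR (0 OR NOT 0))) -> 0
  row 10 [1010]: (0 AND ((1 XOR 0) OR (0 OR NOT 1))) -> 0
  row 11 [1011]: (0 AND ((1 XOR 0) OR (0 OR NOT 1))) -> 0
  row 12 [1100]: (1 AND ((1 XOR 1) OR (1 OR NOT 0))) -> 1
  row 13 [1101]: (1 AND ((1 XOR 1) OR (1 OR NOT 0))) -> 1
  row 14 [1110]: (1 AND ((1 XOR 1) OR (1 OR NOT 1))) -> 1
  row 15 [1111]: (1 AND ((1 XOR 1) OR (1 OR NOT 1))) -> 1
Full result column, 4 rows per line (P1,P2 fixed per line; P3,P4 runs 00..11 left to right):
  rows 0-3 [P1,P2=00]: 0000  = hex 0
  rows 4-7 [P1,P2=01]: 1111  = hex F
  rows 8-11 [P1,P2=10]: 0000  = hex 0
  rows 12-15 [P1,P2=11]: 1111  = hex F
Output column (row 0 .. row 15) = 0000111100001111
Output column grouped in 4s = 0000 1111 0000 1111 = 0x0F0F
Convert to decimal digit by digit (value = value*16 + digit):
  0 -> 0
  0*16 + 15 (F) = 15
  15*16 + 0 = 240
  240*16 + 15 (F) = 3855
Decimal = 3855

3855


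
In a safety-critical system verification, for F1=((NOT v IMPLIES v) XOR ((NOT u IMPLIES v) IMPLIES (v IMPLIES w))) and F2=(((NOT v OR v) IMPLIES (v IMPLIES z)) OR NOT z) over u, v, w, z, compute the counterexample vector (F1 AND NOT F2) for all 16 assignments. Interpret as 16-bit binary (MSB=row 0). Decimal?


F1 = ((NOT v IMPLIES v) XOR ((NOT u IMPLIES v) IMPLIES (v IMPLIES w)))
F2 = (((NOT v OR v) IMPLIES (v IMPLIES z)) OR NOT z)
Counterexample to F1=>F2 is where F1=1 and F2=0.
Evaluate each row (bits = u,v,w,z, MSB first):
  row 0 [0000]: F1=1 F2=1 -> F1&~F2 -> 0
  row 1 [0001]: F1=1 F2=1 -> F1&~F2 -> 0
  row 2 [0010]: F1=1 F2=1 -> F1&~F2 -> 0
  row 3 [0011]: F1=1 F2=1 -> F1&~F2 -> 0
  row 4 [0100]: F1=1 F2=1 -> F1&~F2 -> 0
  row 5 [0101]: F1=1 F2=1 -> F1&~F2 -> 0
  row 6 [0110]: F1=0 F2=1 -> F1&~F2 -> 0
  row 7 [0111]: F1=0 F2=1 -> F1&~F2 -> 0
  row 8 [1000]: F1=1 F2=1 -> F1&~F2 -> 0
  row 9 [1001]: F1=1 F2=1 -> F1&~F2 -> 0
  row 10 [1010]: F1=1 F2=1 -> F1&~F2 -> 0
  row 11 [1011]: F1=1 F2=1 -> F1&~F2 -> 0
  row 12 [1100]: F1=1 F2=1 -> F1&~F2 -> 0
  row 13 [1101]: F1=1 F2=1 -> F1&~F2 -> 0
  row 14 [1110]: F1=0 F2=1 -> F1&~F2 -> 0
  row 15 [1111]: F1=0 F2=1 -> F1&~F2 -> 0
Full result column, 4 rows per line (u,v fixed per line; w,z runs 00..11 left to right):
  rows 0-3 [u,v=00]: 0000  = hex 0
  rows 4-7 [u,v=01]: 0000  = hex 0
  rows 8-11 [u,v=10]: 0000  = hex 0
  rows 12-15 [u,v=11]: 0000  = hex 0
Counterexample vector (row 0 .. row 15) = 0000000000000000
Output column grouped in 4s = 0000 0000 0000 0000 = 0x0000
Convert to decimal digit by digit (value = value*16 + digit):
  0 -> 0
  0*16 + 0 = 0
  0*16 + 0 = 0
  0*16 + 0 = 0
Decimal = 0

0


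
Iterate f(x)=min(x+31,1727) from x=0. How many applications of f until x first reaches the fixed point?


Step 1: x=0, cap=1727, increment=31
Step 2: x grows by 31 each step until capped at 1727; fixed point is x=1727
Step 3: iterations = ceil(1727/31) = 56

56


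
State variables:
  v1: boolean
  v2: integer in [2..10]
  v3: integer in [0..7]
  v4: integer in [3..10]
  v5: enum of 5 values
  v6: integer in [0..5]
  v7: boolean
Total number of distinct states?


State space = product of domain sizes of all variables.
Domain sizes:
  v1 (boolean): 2
  v2 (integer in [2..10]): 9
  v3 (integer in [0..7]): 8
  v4 (integer in [3..10]): 8
  v5 (enum of 5 values): 5
  v6 (integer in [0..5]): 6
  v7 (boolean): 2
Product = 2 * 9 * 8 * 8 * 5 * 6 * 2 = 69120

69120


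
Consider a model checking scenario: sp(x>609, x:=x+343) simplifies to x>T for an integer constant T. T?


Formula: sp(P, x:=E) = exists old_x. (x = E[old_x/x]) AND P[old_x/x] (old_x is the value of x before the assignment; eliminate old_x by solving x = E[old_x/x] for old_x)
Step 1: Precondition P: x>609, i.e. old_x > 609
Step 2: Assignment gives x = old_x + 343, so old_x = x - 343
Step 3: Substitute into P: x - 343 > 609
Step 4: Simplify: x > 609+343 = 952

952


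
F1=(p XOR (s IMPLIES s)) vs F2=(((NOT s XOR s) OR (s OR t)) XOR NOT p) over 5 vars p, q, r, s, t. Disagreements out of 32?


F1 = (p XOR (s IMPLIES s))
F2 = (((NOT s XOR s) OR (s OR t)) XOR NOT p)
Evaluate both on each of 32 rows (bits = p,q,r,s,t):
  row 0 [00000]: F1=1 F2=0 (differ) -> 1
  row 1 [00001]: F1=1 F2=0 (differ) -> 1
  row 2 [00010]: F1=1 F2=0 (differ) -> 1
  row 3 [00011]: F1=1 F2=0 (differ) -> 1
  row 4 [00100]: F1=1 F2=0 (differ) -> 1
  row 5 [00101]: F1=1 F2=0 (differ) -> 1
  row 6 [00110]: F1=1 F2=0 (differ) -> 1
  row 7 [00111]: F1=1 F2=0 (differ) -> 1
  row 8 [01000]: F1=1 F2=0 (differ) -> 1
  row 9 [01001]: F1=1 F2=0 (differ) -> 1
  row 10 [01010]: F1=1 F2=0 (differ) -> 1
  row 11 [01011]: F1=1 F2=0 (differ) -> 1
  row 12 [01100]: F1=1 F2=0 (differ) -> 1
  row 13 [01101]: F1=1 F2=0 (differ) -> 1
  row 14 [01110]: F1=1 F2=0 (differ) -> 1
  row 15 [01111]: F1=1 F2=0 (differ) -> 1
  row 16 [10000]: F1=0 F2=1 (differ) -> 1
  row 17 [10001]: F1=0 F2=1 (differ) -> 1
  row 18 [10010]: F1=0 F2=1 (differ) -> 1
  row 19 [10011]: F1=0 F2=1 (differ) -> 1
  row 20 [10100]: F1=0 F2=1 (differ) -> 1
  row 21 [10101]: F1=0 F2=1 (differ) -> 1
  row 22 [10110]: F1=0 F2=1 (differ) -> 1
  row 23 [10111]: F1=0 F2=1 (differ) -> 1
  row 24 [11000]: F1=0 F2=1 (differ) -> 1
  row 25 [11001]: F1=0 F2=1 (differ) -> 1
  row 26 [11010]: F1=0 F2=1 (differ) -> 1
  row 27 [11011]: F1=0 F2=1 (differ) -> 1
  row 28 [11100]: F1=0 F2=1 (differ) -> 1
  row 29 [11101]: F1=0 F2=1 (differ) -> 1
  row 30 [11110]: F1=0 F2=1 (differ) -> 1
  row 31 [11111]: F1=0 F2=1 (differ) -> 1
Full result column, 8 rows per line (p,q fixed per line; r,s,t runs 000..111 left to right):
  rows 0-7 [p,q=00]: 11111111  (ones: 8)
  rows 8-15 [p,q=01]: 11111111  (ones: 8)
  rows 16-23 [p,q=10]: 11111111  (ones: 8)
  rows 24-31 [p,q=11]: 11111111  (ones: 8)
Disagreements = 8+8+8+8 = 32

32


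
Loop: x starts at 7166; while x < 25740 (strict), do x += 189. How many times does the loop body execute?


Step 1: x goes from 7166 toward 25740 by 189; the body runs while x<25740, so iterations = ceil((bound-start)/step)
Step 2: Distance=18574
Step 3: ceil(18574/189)=99

99


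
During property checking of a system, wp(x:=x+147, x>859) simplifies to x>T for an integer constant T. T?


Formula: wp(x:=E, P) = P[E/x] (substitute E for x in postcondition)
Step 1: Postcondition: x>859
Step 2: Substitute x+147 for x: x+147>859
Step 3: Solve for x: x > 859-147 = 712

712


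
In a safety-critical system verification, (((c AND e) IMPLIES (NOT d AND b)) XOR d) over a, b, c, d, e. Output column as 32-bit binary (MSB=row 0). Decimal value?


Formula: (((c AND e) IMPLIES (NOT d AND b)) XOR d) over a, b, c, d, e (32 rows)
Evaluate each row (bits = a,b,c,d,e, MSB first):
  row 0 [00000]: (((0 AND 0) IMPLIES (NOT 0 AND 0)) XOR 0) -> 1
  row 1 [00001]: (((0 AND 1) IMPLIES (NOT 0 AND 0)) XOR 0) -> 1
  row 2 [00010]: (((0 AND 0) IMPLIES (NOT 1 AND 0)) XOR 1) -> 0
  row 3 [00011]: (((0 AND 1) IMPLIES (NOT 1 AND 0)) XOR 1) -> 0
  row 4 [00100]: (((1 AND 0) IMPLIES (NOT 0 AND 0)) XOR 0) -> 1
  row 5 [00101]: (((1 AND 1) IMPLIES (NOT 0 AND 0)) XOR 0) -> 0
  row 6 [00110]: (((1 AND 0) IMPLIES (NOT 1 AND 0)) XOR 1) -> 0
  row 7 [00111]: (((1 AND 1) IMPLIES (NOT 1 AND 0)) XOR 1) -> 1
  row 8 [01000]: (((0 AND 0) IMPLIES (NOT 0 AND 1)) XOR 0) -> 1
  row 9 [01001]: (((0 AND 1) IMPLIES (NOT 0 AND 1)) XOR 0) -> 1
  row 10 [01010]: (((0 AND 0) IMPLIES (NOT 1 AND 1)) XOR 1) -> 0
  row 11 [01011]: (((0 AND 1) IMPLIES (NOT 1 AND 1)) XOR 1) -> 0
  row 12 [01100]: (((1 AND 0) IMPLIES (NOT 0 AND 1)) XOR 0) -> 1
  row 13 [01101]: (((1 AND 1) IMPLIES (NOT 0 AND 1)) XOR 0) -> 1
  row 14 [01110]: (((1 AND 0) IMPLIES (NOT 1 AND 1)) XOR 1) -> 0
  row 15 [01111]: (((1 AND 1) IMPLIES (NOT 1 AND 1)) XOR 1) -> 1
  row 16 [10000]: (((0 AND 0) IMPLIES (NOT 0 AND 0)) XOR 0) -> 1
  row 17 [10001]: (((0 AND 1) IMPLIES (NOT 0 AND 0)) XOR 0) -> 1
  row 18 [10010]: (((0 AND 0) IMPLIES (NOT 1 AND 0)) XOR 1) -> 0
  row 19 [10011]: (((0 AND 1) IMPLIES (NOT 1 AND 0)) XOR 1) -> 0
  row 20 [10100]: (((1 AND 0) IMPLIES (NOT 0 AND 0)) XOR 0) -> 1
  row 21 [10101]: (((1 AND 1) IMPLIES (NOT 0 AND 0)) XOR 0) -> 0
  row 22 [10110]: (((1 AND 0) IMPLIES (NOT 1 AND 0)) XOR 1) -> 0
  row 23 [10111]: (((1 AND 1) IMPLIES (NOT 1 AND 0)) XOR 1) -> 1
  row 24 [11000]: (((0 AND 0) IMPLIES (NOT 0 AND 1)) XOR 0) -> 1
  row 25 [11001]: (((0 AND 1) IMPLIES (NOT 0 AND 1)) XOR 0) -> 1
  row 26 [11010]: (((0 AND 0) IMPLIES (NOT 1 AND 1)) XOR 1) -> 0
  row 27 [11011]: (((0 AND 1) IMPLIES (NOT 1 AND 1)) XOR 1) -> 0
  row 28 [11100]: (((1 AND 0) IMPLIES (NOT 0 AND 1)) XOR 0) -> 1
  row 29 [11101]: (((1 AND 1) IMPLIES (NOT 0 AND 1)) XOR 0) -> 1
  row 30 [11110]: (((1 AND 0) IMPLIES (NOT 1 AND 1)) XOR 1) -> 0
  row 31 [11111]: (((1 AND 1) IMPLIES (NOT 1 AND 1)) XOR 1) -> 1
Full result column, 4 rows per line (a,b,c fixed per line; d,e runs 00..11 left to right):
  rows 0-3 [a,b,c=000]: 1100  = hex C
  rows 4-7 [a,b,c=001]: 1001  = hex 9
  rows 8-11 [a,b,c=010]: 1100  = hex C
  rows 12-15 [a,b,c=011]: 1101  = hex D
  rows 16-19 [a,b,c=100]: 1100  = hex C
  rows 20-23 [a,b,c=101]: 1001  = hex 9
  rows 24-27 [a,b,c=110]: 1100  = hex C
  rows 28-31 [a,b,c=111]: 1101  = hex D
Output column (row 0 .. row 31) = 11001001110011011100100111001101
Output column grouped in 4s = 1100 1001 1100 1101 1100 1001 1100 1101 = 0xC9CDC9CD
Convert to decimal digit by digit (value = value*16 + digit):
  C -> 12
  12*16 + 9 = 201
  201*16 + 12 (C) = 3228
  3228*16 + 13 (D) = 51661
  51661*16 + 12 (C) = 826588
  826588*16 + 9 = 13225417
  13225417*16 + 12 (C) = 211606684
  211606684*16 + 13 (D) = 3385706957
Decimal = 3385706957

3385706957


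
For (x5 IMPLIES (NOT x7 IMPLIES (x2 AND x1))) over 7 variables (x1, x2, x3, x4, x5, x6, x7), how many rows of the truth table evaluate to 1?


Formula: (x5 IMPLIES (NOT x7 IMPLIES (x2 AND x1))) over 7 vars (128 rows)
Evaluate each row (x1, x2, x3, x4, x5, x6, x7 as bits, MSB first):
  row 0 [0000000]: (0 IMPLIES (NOT 0 IMPLIES (0 AND 0))) -> 1
  row 1 [0000001]: (0 IMPLIES (NOT 1 IMPLIES (0 AND 0))) -> 1
  row 2 [0000010]: (0 IMPLIES (NOT 0 IMPLIES (0 AND 0))) -> 1
  row 3 [0000011]: (0 IMPLIES (NOT 1 IMPLIES (0 AND 0))) -> 1
  row 4 [0000100]: (1 IMPLIES (NOT 0 IMPLIES (0 AND 0))) -> 0
  (every remaining row is evaluated the same way; all 128 results are listed next)
Full result column, 8 rows per line (x1,x2,x3,x4 fixed per line; x5,x6,x7 runs 000..111 left to right):
  rows 0-7 [x1,x2,x3,x4=0000]: 11110101  (ones: 6)
  rows 8-15 [x1,x2,x3,x4=0001]: 11110101  (ones: 6)
  rows 16-23 [x1,x2,x3,x4=0010]: 11110101  (ones: 6)
  rows 24-31 [x1,x2,x3,x4=0011]: 11110101  (ones: 6)
  rows 32-39 [x1,x2,x3,x4=0100]: 11110101  (ones: 6)
  rows 40-47 [x1,x2,x3,x4=0101]: 11110101  (ones: 6)
  rows 48-55 [x1,x2,x3,x4=0110]: 11110101  (ones: 6)
  rows 56-63 [x1,x2,x3,x4=0111]: 11110101  (ones: 6)
  rows 64-71 [x1,x2,x3,x4=1000]: 11110101  (ones: 6)
  rows 72-79 [x1,x2,x3,x4=1001]: 11110101  (ones: 6)
  rows 80-87 [x1,x2,x3,x4=1010]: 11110101  (ones: 6)
  rows 88-95 [x1,x2,x3,x4=1011]: 11110101  (ones: 6)
  rows 96-103 [x1,x2,x3,x4=1100]: 11111111  (ones: 8)
  rows 104-111 [x1,x2,x3,x4=1101]: 11111111  (ones: 8)
  rows 112-119 [x1,x2,x3,x4=1110]: 11111111  (ones: 8)
  rows 120-127 [x1,x2,x3,x4=1111]: 11111111  (ones: 8)
Count of 1-rows = 6+6+6+6+6+6+6+6+6+6+6+6+8+8+8+8 = 104

104


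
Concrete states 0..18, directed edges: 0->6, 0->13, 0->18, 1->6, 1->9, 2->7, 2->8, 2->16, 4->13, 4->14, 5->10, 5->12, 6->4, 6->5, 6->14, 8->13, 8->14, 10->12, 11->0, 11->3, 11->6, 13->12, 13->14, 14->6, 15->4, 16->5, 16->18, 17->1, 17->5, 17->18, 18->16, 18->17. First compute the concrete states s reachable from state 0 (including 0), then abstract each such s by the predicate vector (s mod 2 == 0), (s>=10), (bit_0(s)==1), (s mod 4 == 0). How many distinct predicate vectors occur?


BFS from 0:
Concrete reachable: {0, 1, 4, 5, 6, 9, 10, 12, 13, 14, 16, 17, 18}
Abstract via predicates (s mod 2 == 0), (s>=10), (bit_0(s)==1), (s mod 4 == 0):
  (0,0,1,0) <- {1, 5, 9}
  (0,1,1,0) <- {13, 17}
  (1,0,0,0) <- {6}
  (1,0,0,1) <- {0, 4}
  (1,1,0,0) <- {10, 14, 18}
  (1,1,0,1) <- {12, 16}
Distinct abstract states = 6

6


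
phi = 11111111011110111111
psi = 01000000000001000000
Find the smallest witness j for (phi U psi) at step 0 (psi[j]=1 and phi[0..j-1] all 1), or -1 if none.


(phi U psi) at 0: need smallest j with psi[j]=1 and phi[i]=1 for all i in [0,j).
Scan from step 0:
  step 0: phi=1, psi=0 -> continue
  step 1: psi=1 and phi held for [0,1) -> witness found
Witness step = 1

1


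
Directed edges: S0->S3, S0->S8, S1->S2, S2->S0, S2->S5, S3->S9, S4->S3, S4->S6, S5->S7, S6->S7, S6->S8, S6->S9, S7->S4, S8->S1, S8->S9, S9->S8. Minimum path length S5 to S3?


BFS layer-by-layer from S5:
  dist 0: {S5}
  dist 1: {S7}
  dist 2: {S4}
  dist 3: {S3, S6}
  -> S3 reached at distance 3
Shortest path length = 3

3


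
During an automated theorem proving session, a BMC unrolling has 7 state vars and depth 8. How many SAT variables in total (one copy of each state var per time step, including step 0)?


BMC unrolls to depth k, creating one copy of each state var for steps 0..k.
Step count = 8 + 1 = 9 (steps 0 through 8)
Vars per step = 7
Total = 7 * 9 = 63

63


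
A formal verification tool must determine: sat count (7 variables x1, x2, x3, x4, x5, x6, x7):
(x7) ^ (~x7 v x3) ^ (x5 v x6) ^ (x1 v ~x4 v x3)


CNF with 4 clauses over 7 vars (128 assignments).
An assignment satisfies CNF iff every clause has >=1 true literal.
Check each row (bits = x1,x2,x3,x4,x5,x6,x7; clause T/F shown):
  row 0 [0000000]: clauses=FTFT -> 0
  row 1 [0000001]: clauses=TFFT -> 0
  row 2 [0000010]: clauses=FTTT -> 0
  row 3 [0000011]: clauses=TFTT -> 0
  row 4 [0000100]: clauses=FTTT -> 0
  (every remaining row is evaluated the same way; all 128 results are listed next)
Full result column, 8 rows per line (x1,x2,x3,x4 fixed per line; x5,x6,x7 runs 000..111 left to right):
  rows 0-7 [x1,x2,x3,x4=0000]: 00000000  (ones: 0)
  rows 8-15 [x1,x2,x3,x4=0001]: 00000000  (ones: 0)
  rows 16-23 [x1,x2,x3,x4=0010]: 00010101  (ones: 3)
  rows 24-31 [x1,x2,x3,x4=0011]: 00010101  (ones: 3)
  rows 32-39 [x1,x2,x3,x4=0100]: 00000000  (ones: 0)
  rows 40-47 [x1,x2,x3,x4=0101]: 00000000  (ones: 0)
  rows 48-55 [x1,x2,x3,x4=0110]: 00010101  (ones: 3)
  rows 56-63 [x1,x2,x3,x4=0111]: 00010101  (ones: 3)
  rows 64-71 [x1,x2,x3,x4=1000]: 00000000  (ones: 0)
  rows 72-79 [x1,x2,x3,x4=1001]: 00000000  (ones: 0)
  rows 80-87 [x1,x2,x3,x4=1010]: 00010101  (ones: 3)
  rows 88-95 [x1,x2,x3,x4=1011]: 00010101  (ones: 3)
  rows 96-103 [x1,x2,x3,x4=1100]: 00000000  (ones: 0)
  rows 104-111 [x1,x2,x3,x4=1101]: 00000000  (ones: 0)
  rows 112-119 [x1,x2,x3,x4=1110]: 00010101  (ones: 3)
  rows 120-127 [x1,x2,x3,x4=1111]: 00010101  (ones: 3)
Satisfying assignments = 0+0+3+3+0+0+3+3+0+0+3+3+0+0+3+3 = 24

24


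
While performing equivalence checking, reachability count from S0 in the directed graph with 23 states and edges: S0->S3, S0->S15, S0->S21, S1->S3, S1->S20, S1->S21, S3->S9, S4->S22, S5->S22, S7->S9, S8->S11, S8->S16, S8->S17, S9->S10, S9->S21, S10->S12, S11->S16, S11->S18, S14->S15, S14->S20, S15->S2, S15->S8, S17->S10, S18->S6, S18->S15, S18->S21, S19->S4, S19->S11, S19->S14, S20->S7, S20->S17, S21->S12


BFS from S0:
  layer 0: {S0}
  layer 1: {S3, S15, S21}
  layer 2: {S2, S8, S9, S12}
  layer 3: {S10, S11, S16, S17}
  layer 4: {S18}
  layer 5: {S6}
Reachable set: {S0, S2, S3, S6, S8, S9, S10, S11, S12, S15, S16, S17, S18, S21}
Count = 14

14


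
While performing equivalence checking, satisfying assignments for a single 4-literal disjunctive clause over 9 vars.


Step 1: Total=2^9=512
Step 2: Unsat when all 4 false: 2^5=32
Step 3: Sat=512-32=480

480


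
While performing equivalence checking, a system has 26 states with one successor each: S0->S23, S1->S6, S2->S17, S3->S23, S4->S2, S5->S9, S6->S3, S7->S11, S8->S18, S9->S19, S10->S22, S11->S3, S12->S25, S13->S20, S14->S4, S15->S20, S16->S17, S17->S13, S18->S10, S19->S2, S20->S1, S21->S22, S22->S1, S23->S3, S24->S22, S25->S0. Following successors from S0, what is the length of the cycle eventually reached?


Trace from S0 until a state repeats:
  S0 -> S23 -> S3 -> S23
S23 first seen at step 1, revisited at step 3.
Cycle length = 3 - 1 = 2

2


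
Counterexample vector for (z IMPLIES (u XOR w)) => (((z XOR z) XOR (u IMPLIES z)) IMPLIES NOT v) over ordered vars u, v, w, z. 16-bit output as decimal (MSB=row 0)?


F1 = (z IMPLIES (u XOR w))
F2 = (((z XOR z) XOR (u IMPLIES z)) IMPLIES NOT v)
Counterexample to F1=>F2 is where F1=1 and F2=0.
Evaluate each row (bits = u,v,w,z, MSB first):
  row 0 [0000]: F1=1 F2=1 -> F1&~F2 -> 0
  row 1 [0001]: F1=0 F2=1 -> F1&~F2 -> 0
  row 2 [0010]: F1=1 F2=1 -> F1&~F2 -> 0
  row 3 [0011]: F1=1 F2=1 -> F1&~F2 -> 0
  row 4 [0100]: F1=1 F2=0 -> F1&~F2 -> 1
  row 5 [0101]: F1=0 F2=0 -> F1&~F2 -> 0
  row 6 [0110]: F1=1 F2=0 -> F1&~F2 -> 1
  row 7 [0111]: F1=1 F2=0 -> F1&~F2 -> 1
  row 8 [1000]: F1=1 F2=1 -> F1&~F2 -> 0
  row 9 [1001]: F1=1 F2=1 -> F1&~F2 -> 0
  row 10 [1010]: F1=1 F2=1 -> F1&~F2 -> 0
  row 11 [1011]: F1=0 F2=1 -> F1&~F2 -> 0
  row 12 [1100]: F1=1 F2=1 -> F1&~F2 -> 0
  row 13 [1101]: F1=1 F2=0 -> F1&~F2 -> 1
  row 14 [1110]: F1=1 F2=1 -> F1&~F2 -> 0
  row 15 [1111]: F1=0 F2=0 -> F1&~F2 -> 0
Full result column, 4 rows per line (u,v fixed per line; w,z runs 00..11 left to right):
  rows 0-3 [u,v=00]: 0000  = hex 0
  rows 4-7 [u,v=01]: 1011  = hex B
  rows 8-11 [u,v=10]: 0000  = hex 0
  rows 12-15 [u,v=11]: 0100  = hex 4
Counterexample vector (row 0 .. row 15) = 0000101100000100
Output column grouped in 4s = 0000 1011 0000 0100 = 0x0B04
Convert to decimal digit by digit (value = value*16 + digit):
  0 -> 0
  0*16 + 11 (B) = 11
  11*16 + 0 = 176
  176*16 + 4 = 2820
Decimal = 2820

2820


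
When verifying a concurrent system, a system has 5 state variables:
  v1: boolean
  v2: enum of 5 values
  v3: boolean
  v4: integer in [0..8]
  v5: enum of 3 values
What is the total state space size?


State space = product of domain sizes of all variables.
Domain sizes:
  v1 (boolean): 2
  v2 (enum of 5 values): 5
  v3 (boolean): 2
  v4 (integer in [0..8]): 9
  v5 (enum of 3 values): 3
Product = 2 * 5 * 2 * 9 * 3 = 540

540


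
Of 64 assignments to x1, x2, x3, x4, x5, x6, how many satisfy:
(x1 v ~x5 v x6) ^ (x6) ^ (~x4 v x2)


CNF with 3 clauses over 6 vars (64 assignments).
An assignment satisfies CNF iff every clause has >=1 true literal.
Check each row (bits = x1,x2,x3,x4,x5,x6; clause T/F shown):
  row 0 [000000]: clauses=TFT -> 0
  row 1 [000001]: clauses=TTT -> 1
  row 2 [000010]: clauses=FFT -> 0
  row 3 [000011]: clauses=TTT -> 1
  row 4 [000100]: clauses=TFF -> 0
  (every remaining row is evaluated the same way; all 64 results are listed next)
Full result column, 8 rows per line (x1,x2,x3 fixed per line; x4,x5,x6 runs 000..111 left to right):
  rows 0-7 [x1,x2,x3=000]: 01010000  (ones: 2)
  rows 8-15 [x1,x2,x3=001]: 01010000  (ones: 2)
  rows 16-23 [x1,x2,x3=010]: 01010101  (ones: 4)
  rows 24-31 [x1,x2,x3=011]: 01010101  (ones: 4)
  rows 32-39 [x1,x2,x3=100]: 01010000  (ones: 2)
  rows 40-47 [x1,x2,x3=101]: 01010000  (ones: 2)
  rows 48-55 [x1,x2,x3=110]: 01010101  (ones: 4)
  rows 56-63 [x1,x2,x3=111]: 01010101  (ones: 4)
Satisfying assignments = 2+2+4+4+2+2+4+4 = 24

24


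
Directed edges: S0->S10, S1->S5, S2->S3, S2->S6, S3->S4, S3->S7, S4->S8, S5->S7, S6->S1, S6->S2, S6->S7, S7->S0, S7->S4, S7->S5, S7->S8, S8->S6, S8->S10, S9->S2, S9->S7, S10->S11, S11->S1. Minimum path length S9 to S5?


BFS layer-by-layer from S9:
  dist 0: {S9}
  dist 1: {S2, S7}
  dist 2: {S0, S3, S4, S5, S6, S8}
  -> S5 reached at distance 2
Shortest path length = 2

2


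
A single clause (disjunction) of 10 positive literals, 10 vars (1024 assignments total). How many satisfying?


Step 1: Total=2^10=1024
Step 2: Unsat when all 10 false: 2^0=1
Step 3: Sat=1024-1=1023

1023


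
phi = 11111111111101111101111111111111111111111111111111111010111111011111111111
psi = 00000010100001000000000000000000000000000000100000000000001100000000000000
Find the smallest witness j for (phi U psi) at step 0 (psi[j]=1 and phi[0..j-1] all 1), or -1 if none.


(phi U psi) at 0: need smallest j with psi[j]=1 and phi[i]=1 for all i in [0,j).
Scan from step 0:
  step 0: phi=1, psi=0 -> continue
  step 1: phi=1, psi=0 -> continue
  step 2: phi=1, psi=0 -> continue
  step 3: phi=1, psi=0 -> continue
  step 6: psi=1 and phi held for [0,6) -> witness found
Witness step = 6

6


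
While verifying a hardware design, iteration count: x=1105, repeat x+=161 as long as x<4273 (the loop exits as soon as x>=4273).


Step 1: x goes from 1105 toward 4273 by 161; the body runs while x<4273, so iterations = ceil((bound-start)/step)
Step 2: Distance=3168
Step 3: ceil(3168/161)=20

20


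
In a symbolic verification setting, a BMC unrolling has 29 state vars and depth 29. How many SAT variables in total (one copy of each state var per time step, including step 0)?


BMC unrolls to depth k, creating one copy of each state var for steps 0..k.
Step count = 29 + 1 = 30 (steps 0 through 29)
Vars per step = 29
Total = 29 * 30 = 870

870


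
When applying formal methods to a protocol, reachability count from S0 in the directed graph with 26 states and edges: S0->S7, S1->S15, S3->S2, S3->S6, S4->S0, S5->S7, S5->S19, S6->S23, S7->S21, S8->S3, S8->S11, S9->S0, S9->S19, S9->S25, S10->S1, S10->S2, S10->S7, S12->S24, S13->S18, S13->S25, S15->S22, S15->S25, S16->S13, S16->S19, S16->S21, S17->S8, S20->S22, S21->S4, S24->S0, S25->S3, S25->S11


BFS from S0:
  layer 0: {S0}
  layer 1: {S7}
  layer 2: {S21}
  layer 3: {S4}
Reachable set: {S0, S4, S7, S21}
Count = 4

4


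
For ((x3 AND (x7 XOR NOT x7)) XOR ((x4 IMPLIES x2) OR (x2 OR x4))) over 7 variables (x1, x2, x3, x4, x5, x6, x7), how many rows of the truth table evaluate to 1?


Formula: ((x3 AND (x7 XOR NOT x7)) XOR ((x4 IMPLIES x2) OR (x2 OR x4))) over 7 vars (128 rows)
Evaluate each row (x1, x2, x3, x4, x5, x6, x7 as bits, MSB first):
  row 0 [0000000]: ((0 AND (0 XOR NOT 0)) XOR ((0 IMPLIES 0) OR (0 OR 0))) -> 1
  row 1 [0000001]: ((0 AND (1 XOR NOT 1)) XOR ((0 IMPLIES 0) OR (0 OR 0))) -> 1
  row 2 [0000010]: ((0 AND (0 XOR NOT 0)) XOR ((0 IMPLIES 0) OR (0 OR 0))) -> 1
  row 3 [0000011]: ((0 AND (1 XOR NOT 1)) XOR ((0 IMPLIES 0) OR (0 OR 0))) -> 1
  row 4 [0000100]: ((0 AND (0 XOR NOT 0)) XOR ((0 IMPLIES 0) OR (0 OR 0))) -> 1
  (every remaining row is evaluated the same way; all 128 results are listed next)
Full result column, 8 rows per line (x1,x2,x3,x4 fixed per line; x5,x6,x7 runs 000..111 left to right):
  rows 0-7 [x1,x2,x3,x4=0000]: 11111111  (ones: 8)
  rows 8-15 [x1,x2,x3,x4=0001]: 11111111  (ones: 8)
  rows 16-23 [x1,x2,x3,x4=0010]: 00000000  (ones: 0)
  rows 24-31 [x1,x2,x3,x4=0011]: 00000000  (ones: 0)
  rows 32-39 [x1,x2,x3,x4=0100]: 11111111  (ones: 8)
  rows 40-47 [x1,x2,x3,x4=0101]: 11111111  (ones: 8)
  rows 48-55 [x1,x2,x3,x4=0110]: 00000000  (ones: 0)
  rows 56-63 [x1,x2,x3,x4=0111]: 00000000  (ones: 0)
  rows 64-71 [x1,x2,x3,x4=1000]: 11111111  (ones: 8)
  rows 72-79 [x1,x2,x3,x4=1001]: 11111111  (ones: 8)
  rows 80-87 [x1,x2,x3,x4=1010]: 00000000  (ones: 0)
  rows 88-95 [x1,x2,x3,x4=1011]: 00000000  (ones: 0)
  rows 96-103 [x1,x2,x3,x4=1100]: 11111111  (ones: 8)
  rows 104-111 [x1,x2,x3,x4=1101]: 11111111  (ones: 8)
  rows 112-119 [x1,x2,x3,x4=1110]: 00000000  (ones: 0)
  rows 120-127 [x1,x2,x3,x4=1111]: 00000000  (ones: 0)
Count of 1-rows = 8+8+0+0+8+8+0+0+8+8+0+0+8+8+0+0 = 64

64


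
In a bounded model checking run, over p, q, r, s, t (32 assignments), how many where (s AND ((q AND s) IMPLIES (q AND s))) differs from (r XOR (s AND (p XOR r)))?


F1 = (s AND ((q AND s) IMPLIES (q AND s)))
F2 = (r XOR (s AND (p XOR r)))
Evaluate both on each of 32 rows (bits = p,q,r,s,t):
  row 0 [00000]: F1=0 F2=0 -> 0
  row 1 [00001]: F1=0 F2=0 -> 0
  row 2 [00010]: F1=1 F2=0 (differ) -> 1
  row 3 [00011]: F1=1 F2=0 (differ) -> 1
  row 4 [00100]: F1=0 F2=1 (differ) -> 1
  row 5 [00101]: F1=0 F2=1 (differ) -> 1
  row 6 [00110]: F1=1 F2=0 (differ) -> 1
  row 7 [00111]: F1=1 F2=0 (differ) -> 1
  row 8 [01000]: F1=0 F2=0 -> 0
  row 9 [01001]: F1=0 F2=0 -> 0
  row 10 [01010]: F1=1 F2=0 (differ) -> 1
  row 11 [01011]: F1=1 F2=0 (differ) -> 1
  row 12 [01100]: F1=0 F2=1 (differ) -> 1
  row 13 [01101]: F1=0 F2=1 (differ) -> 1
  row 14 [01110]: F1=1 F2=0 (differ) -> 1
  row 15 [01111]: F1=1 F2=0 (differ) -> 1
  row 16 [10000]: F1=0 F2=0 -> 0
  row 17 [10001]: F1=0 F2=0 -> 0
  row 18 [10010]: F1=1 F2=1 -> 0
  row 19 [10011]: F1=1 F2=1 -> 0
  row 20 [10100]: F1=0 F2=1 (differ) -> 1
  row 21 [10101]: F1=0 F2=1 (differ) -> 1
  row 22 [10110]: F1=1 F2=1 -> 0
  row 23 [10111]: F1=1 F2=1 -> 0
  row 24 [11000]: F1=0 F2=0 -> 0
  row 25 [11001]: F1=0 F2=0 -> 0
  row 26 [11010]: F1=1 F2=1 -> 0
  row 27 [11011]: F1=1 F2=1 -> 0
  row 28 [11100]: F1=0 F2=1 (differ) -> 1
  row 29 [11101]: F1=0 F2=1 (differ) -> 1
  row 30 [11110]: F1=1 F2=1 -> 0
  row 31 [11111]: F1=1 F2=1 -> 0
Full result column, 8 rows per line (p,q fixed per line; r,s,t runs 000..111 left to right):
  rows 0-7 [p,q=00]: 00111111  (ones: 6)
  rows 8-15 [p,q=01]: 00111111  (ones: 6)
  rows 16-23 [p,q=10]: 00001100  (ones: 2)
  rows 24-31 [p,q=11]: 00001100  (ones: 2)
Disagreements = 6+6+2+2 = 16

16


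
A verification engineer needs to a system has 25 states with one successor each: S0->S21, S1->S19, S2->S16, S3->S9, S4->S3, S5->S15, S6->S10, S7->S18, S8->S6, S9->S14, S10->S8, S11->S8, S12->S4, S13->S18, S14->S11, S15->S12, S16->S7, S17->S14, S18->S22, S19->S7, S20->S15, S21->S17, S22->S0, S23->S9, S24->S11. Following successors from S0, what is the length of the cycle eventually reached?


Trace from S0 until a state repeats:
  S0 -> S21 -> S17 -> S14 -> S11 -> S8 -> S6 -> S10 -> S8
S8 first seen at step 5, revisited at step 8.
Cycle length = 8 - 5 = 3

3


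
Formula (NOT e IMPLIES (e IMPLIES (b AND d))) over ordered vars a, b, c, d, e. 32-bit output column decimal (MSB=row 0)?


Formula: (NOT e IMPLIES (e IMPLIES (b AND d))) over a, b, c, d, e (32 rows)
Evaluate each row (bits = a,b,c,d,e, MSB first):
  row 0 [00000]: (NOT 0 IMPLIES (0 IMPLIES (0 AND 0))) -> 1
  row 1 [00001]: (NOT 1 IMPLIES (1 IMPLIES (0 AND 0))) -> 1
  row 2 [00010]: (NOT 0 IMPLIES (0 IMPLIES (0 AND 1))) -> 1
  row 3 [00011]: (NOT 1 IMPLIES (1 IMPLIES (0 AND 1))) -> 1
  row 4 [00100]: (NOT 0 IMPLIES (0 IMPLIES (0 AND 0))) -> 1
  row 5 [00101]: (NOT 1 IMPLIES (1 IMPLIES (0 AND 0))) -> 1
  row 6 [00110]: (NOT 0 IMPLIES (0 IMPLIES (0 AND 1))) -> 1
  row 7 [00111]: (NOT 1 IMPLIES (1 IMPLIES (0 AND 1))) -> 1
  row 8 [01000]: (NOT 0 IMPLIES (0 IMPLIES (1 AND 0))) -> 1
  row 9 [01001]: (NOT 1 IMPLIES (1 IMPLIES (1 AND 0))) -> 1
  row 10 [01010]: (NOT 0 IMPLIES (0 IMPLIES (1 AND 1))) -> 1
  row 11 [01011]: (NOT 1 IMPLIES (1 IMPLIES (1 AND 1))) -> 1
  row 12 [01100]: (NOT 0 IMPLIES (0 IMPLIES (1 AND 0))) -> 1
  row 13 [01101]: (NOT 1 IMPLIES (1 IMPLIES (1 AND 0))) -> 1
  row 14 [01110]: (NOT 0 IMPLIES (0 IMPLIES (1 AND 1))) -> 1
  row 15 [01111]: (NOT 1 IMPLIES (1 IMPLIES (1 AND 1))) -> 1
  row 16 [10000]: (NOT 0 IMPLIES (0 IMPLIES (0 AND 0))) -> 1
  row 17 [10001]: (NOT 1 IMPLIES (1 IMPLIES (0 AND 0))) -> 1
  row 18 [10010]: (NOT 0 IMPLIES (0 IMPLIES (0 AND 1))) -> 1
  row 19 [10011]: (NOT 1 IMPLIES (1 IMPLIES (0 AND 1))) -> 1
  row 20 [10100]: (NOT 0 IMPLIES (0 IMPLIES (0 AND 0))) -> 1
  row 21 [10101]: (NOT 1 IMPLIES (1 IMPLIES (0 AND 0))) -> 1
  row 22 [10110]: (NOT 0 IMPLIES (0 IMPLIES (0 AND 1))) -> 1
  row 23 [10111]: (NOT 1 IMPLIES (1 IMPLIES (0 AND 1))) -> 1
  row 24 [11000]: (NOT 0 IMPLIES (0 IMPLIES (1 AND 0))) -> 1
  row 25 [11001]: (NOT 1 IMPLIES (1 IMPLIES (1 AND 0))) -> 1
  row 26 [11010]: (NOT 0 IMPLIES (0 IMPLIES (1 AND 1))) -> 1
  row 27 [11011]: (NOT 1 IMPLIES (1 IMPLIES (1 AND 1))) -> 1
  row 28 [11100]: (NOT 0 IMPLIES (0 IMPLIES (1 AND 0))) -> 1
  row 29 [11101]: (NOT 1 IMPLIES (1 IMPLIES (1 AND 0))) -> 1
  row 30 [11110]: (NOT 0 IMPLIES (0 IMPLIES (1 AND 1))) -> 1
  row 31 [11111]: (NOT 1 IMPLIES (1 IMPLIES (1 AND 1))) -> 1
Full result column, 4 rows per line (a,b,c fixed per line; d,e runs 00..11 left to right):
  rows 0-3 [a,b,c=000]: 1111  = hex F
  rows 4-7 [a,b,c=001]: 1111  = hex F
  rows 8-11 [a,b,c=010]: 1111  = hex F
  rows 12-15 [a,b,c=011]: 1111  = hex F
  rows 16-19 [a,b,c=100]: 1111  = hex F
  rows 20-23 [a,b,c=101]: 1111  = hex F
  rows 24-27 [a,b,c=110]: 1111  = hex F
  rows 28-31 [a,b,c=111]: 1111  = hex F
Output column (row 0 .. row 31) = 11111111111111111111111111111111
Output column grouped in 4s = 1111 1111 1111 1111 1111 1111 1111 1111 = 0xFFFFFFFF
Convert to decimal digit by digit (value = value*16 + digit):
  F -> 15
  15*16 + 15 (F) = 255
  255*16 + 15 (F) = 4095
  4095*16 + 15 (F) = 65535
  65535*16 + 15 (F) = 1048575
  1048575*16 + 15 (F) = 16777215
  16777215*16 + 15 (F) = 268435455
  268435455*16 + 15 (F) = 4294967295
Decimal = 4294967295

4294967295


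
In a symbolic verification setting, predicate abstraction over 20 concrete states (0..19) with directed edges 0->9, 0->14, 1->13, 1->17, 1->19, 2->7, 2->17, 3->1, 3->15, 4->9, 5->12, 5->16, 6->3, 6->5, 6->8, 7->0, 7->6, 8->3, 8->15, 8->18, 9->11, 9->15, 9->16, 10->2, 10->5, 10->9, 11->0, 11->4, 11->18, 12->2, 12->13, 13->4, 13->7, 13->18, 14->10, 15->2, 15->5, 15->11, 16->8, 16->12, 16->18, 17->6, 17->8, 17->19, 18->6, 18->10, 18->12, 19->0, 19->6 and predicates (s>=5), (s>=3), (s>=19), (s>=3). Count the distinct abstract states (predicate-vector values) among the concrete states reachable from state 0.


BFS from 0:
Concrete reachable: {0, 1, 2, 3, 4, 5, 6, 7, 8, 9, 10, 11, 12, 13, 14, 15, 16, 17, 18, 19}
Abstract via predicates (s>=5), (s>=3), (s>=19), (s>=3):
  (0,0,0,0) <- {0, 1, 2}
  (0,1,0,1) <- {3, 4}
  (1,1,0,1) <- {5, 6, 7, 8, 9, 10, 11, 12, 13, 14, 15, 16, 17, 18}
  (1,1,1,1) <- {19}
Distinct abstract states = 4

4


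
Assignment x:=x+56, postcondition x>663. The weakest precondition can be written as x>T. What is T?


Formula: wp(x:=E, P) = P[E/x] (substitute E for x in postcondition)
Step 1: Postcondition: x>663
Step 2: Substitute x+56 for x: x+56>663
Step 3: Solve for x: x > 663-56 = 607

607


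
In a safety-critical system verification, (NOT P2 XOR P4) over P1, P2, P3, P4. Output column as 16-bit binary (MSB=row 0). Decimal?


Formula: (NOT P2 XOR P4) over P1, P2, P3, P4 (16 rows)
Evaluate each row (bits = P1,P2,P3,P4, MSB first):
  row 0 [0000]: (NOT 0 XOR 0) -> 1
  row 1 [0001]: (NOT 0 XOR 1) -> 0
  row 2 [0010]: (NOT 0 XOR 0) -> 1
  row 3 [0011]: (NOT 0 XOR 1) -> 0
  row 4 [0100]: (NOT 1 XOR 0) -> 0
  row 5 [0101]: (NOT 1 XOR 1) -> 1
  row 6 [0110]: (NOT 1 XOR 0) -> 0
  row 7 [0111]: (NOT 1 XOR 1) -> 1
  row 8 [1000]: (NOT 0 XOR 0) -> 1
  row 9 [1001]: (NOT 0 XOR 1) -> 0
  row 10 [1010]: (NOT 0 XOR 0) -> 1
  row 11 [1011]: (NOT 0 XOR 1) -> 0
  row 12 [1100]: (NOT 1 XOR 0) -> 0
  row 13 [1101]: (NOT 1 XOR 1) -> 1
  row 14 [1110]: (NOT 1 XOR 0) -> 0
  row 15 [1111]: (NOT 1 XOR 1) -> 1
Full result column, 4 rows per line (P1,P2 fixed per line; P3,P4 runs 00..11 left to right):
  rows 0-3 [P1,P2=00]: 1010  = hex A
  rows 4-7 [P1,P2=01]: 0101  = hex 5
  rows 8-11 [P1,P2=10]: 1010  = hex A
  rows 12-15 [P1,P2=11]: 0101  = hex 5
Output column (row 0 .. row 15) = 1010010110100101
Output column grouped in 4s = 1010 0101 1010 0101 = 0xA5A5
Convert to decimal digit by digit (value = value*16 + digit):
  A -> 10
  10*16 + 5 = 165
  165*16 + 10 (A) = 2650
  2650*16 + 5 = 42405
Decimal = 42405

42405


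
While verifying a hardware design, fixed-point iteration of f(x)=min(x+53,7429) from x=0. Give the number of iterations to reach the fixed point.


Step 1: x=0, cap=7429, increment=53
Step 2: x grows by 53 each step until capped at 7429; fixed point is x=7429
Step 3: iterations = ceil(7429/53) = 141

141


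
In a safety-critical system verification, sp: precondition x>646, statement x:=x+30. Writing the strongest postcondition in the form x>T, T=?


Formula: sp(P, x:=E) = exists old_x. (x = E[old_x/x]) AND P[old_x/x] (old_x is the value of x before the assignment; eliminate old_x by solving x = E[old_x/x] for old_x)
Step 1: Precondition P: x>646, i.e. old_x > 646
Step 2: Assignment gives x = old_x + 30, so old_x = x - 30
Step 3: Substitute into P: x - 30 > 646
Step 4: Simplify: x > 646+30 = 676

676


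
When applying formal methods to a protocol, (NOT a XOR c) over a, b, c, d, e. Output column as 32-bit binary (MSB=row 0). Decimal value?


Formula: (NOT a XOR c) over a, b, c, d, e (32 rows)
Evaluate each row (bits = a,b,c,d,e, MSB first):
  row 0 [00000]: (NOT 0 XOR 0) -> 1
  row 1 [00001]: (NOT 0 XOR 0) -> 1
  row 2 [00010]: (NOT 0 XOR 0) -> 1
  row 3 [00011]: (NOT 0 XOR 0) -> 1
  row 4 [00100]: (NOT 0 XOR 1) -> 0
  row 5 [00101]: (NOT 0 XOR 1) -> 0
  row 6 [00110]: (NOT 0 XOR 1) -> 0
  row 7 [00111]: (NOT 0 XOR 1) -> 0
  row 8 [01000]: (NOT 0 XOR 0) -> 1
  row 9 [01001]: (NOT 0 XOR 0) -> 1
  row 10 [01010]: (NOT 0 XOR 0) -> 1
  row 11 [01011]: (NOT 0 XOR 0) -> 1
  row 12 [01100]: (NOT 0 XOR 1) -> 0
  row 13 [01101]: (NOT 0 XOR 1) -> 0
  row 14 [01110]: (NOT 0 XOR 1) -> 0
  row 15 [01111]: (NOT 0 XOR 1) -> 0
  row 16 [10000]: (NOT 1 XOR 0) -> 0
  row 17 [10001]: (NOT 1 XOR 0) -> 0
  row 18 [10010]: (NOT 1 XOR 0) -> 0
  row 19 [10011]: (NOT 1 XOR 0) -> 0
  row 20 [10100]: (NOT 1 XOR 1) -> 1
  row 21 [10101]: (NOT 1 XOR 1) -> 1
  row 22 [10110]: (NOT 1 XOR 1) -> 1
  row 23 [10111]: (NOT 1 XOR 1) -> 1
  row 24 [11000]: (NOT 1 XOR 0) -> 0
  row 25 [11001]: (NOT 1 XOR 0) -> 0
  row 26 [11010]: (NOT 1 XOR 0) -> 0
  row 27 [11011]: (NOT 1 XOR 0) -> 0
  row 28 [11100]: (NOT 1 XOR 1) -> 1
  row 29 [11101]: (NOT 1 XOR 1) -> 1
  row 30 [11110]: (NOT 1 XOR 1) -> 1
  row 31 [11111]: (NOT 1 XOR 1) -> 1
Full result column, 4 rows per line (a,b,c fixed per line; d,e runs 00..11 left to right):
  rows 0-3 [a,b,c=000]: 1111  = hex F
  rows 4-7 [a,b,c=001]: 0000  = hex 0
  rows 8-11 [a,b,c=010]: 1111  = hex F
  rows 12-15 [a,b,c=011]: 0000  = hex 0
  rows 16-19 [a,b,c=100]: 0000  = hex 0
  rows 20-23 [a,b,c=101]: 1111  = hex F
  rows 24-27 [a,b,c=110]: 0000  = hex 0
  rows 28-31 [a,b,c=111]: 1111  = hex F
Output column (row 0 .. row 31) = 11110000111100000000111100001111
Output column grouped in 4s = 1111 0000 1111 0000 0000 1111 0000 1111 = 0xF0F00F0F
Convert to decimal digit by digit (value = value*16 + digit):
  F -> 15
  15*16 + 0 = 240
  240*16 + 15 (F) = 3855
  3855*16 + 0 = 61680
  61680*16 + 0 = 986880
  986880*16 + 15 (F) = 15790095
  15790095*16 + 0 = 252641520
  252641520*16 + 15 (F) = 4042264335
Decimal = 4042264335

4042264335
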